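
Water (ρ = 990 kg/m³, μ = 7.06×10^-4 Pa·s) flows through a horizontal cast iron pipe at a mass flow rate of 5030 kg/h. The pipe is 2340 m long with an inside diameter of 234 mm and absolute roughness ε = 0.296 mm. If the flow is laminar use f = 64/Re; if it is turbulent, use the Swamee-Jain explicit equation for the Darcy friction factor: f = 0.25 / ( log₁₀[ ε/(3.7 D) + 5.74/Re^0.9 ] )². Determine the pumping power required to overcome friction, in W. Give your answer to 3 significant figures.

ṁ = 5030 kg/h = 5030/3600 = 1.397 kg/s.
A = πD²/4 = π(0.234)²/4 = 0.04301 m²; mean velocity V = ṁ/(ρA) = 1.397/(990 · 0.04301) = 0.03282 m/s.
Reynolds number Re = ρVD/μ = 990 · 0.03282 · 0.234 / 0.000706 = 1.077e+04.
Re > 4000 → turbulent. Relative roughness ε/D = 0.000296/0.234 = 0.00126. Swamee-Jain: f = 0.25/(log₁₀[0.00126/3.7 + 5.74/1.077e+04^0.9])² = 0.25/(log₁₀[0.000342 + 0.00135])² = 0.25/(-2.772)² = 0.03254.
Darcy-Weisbach: ΔP = f(L/D)(ρV²/2) = 0.03254·(2340/0.234)·(990·0.03282²/2) = 0.03254·1e+04·0.5331 = 173.5 Pa.
Q = ṁ/ρ = 1.397/990 = 0.001411 m³/s.
Pumping power P = QΔP = 0.001411·173.5 = 0.2448 W = 0.245 W.

P ≈ 0.245 W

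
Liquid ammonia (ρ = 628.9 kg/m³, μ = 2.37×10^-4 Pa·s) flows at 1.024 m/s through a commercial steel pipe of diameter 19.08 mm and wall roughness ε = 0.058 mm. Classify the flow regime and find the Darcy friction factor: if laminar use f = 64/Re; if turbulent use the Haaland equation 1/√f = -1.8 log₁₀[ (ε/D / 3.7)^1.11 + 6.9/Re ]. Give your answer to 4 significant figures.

f ≈ 0.02846

Re = ρVD/μ = 628.9·1.024·0.01908/0.000237 = 5.185e+04.
Re > 4000 → turbulent. ε/D = 5.8e-05/0.01908 = 0.00304; Haaland: 1/√f = -1.8 log₁₀[0.000376 + 0.000133] = 5.928, so f = 0.02846.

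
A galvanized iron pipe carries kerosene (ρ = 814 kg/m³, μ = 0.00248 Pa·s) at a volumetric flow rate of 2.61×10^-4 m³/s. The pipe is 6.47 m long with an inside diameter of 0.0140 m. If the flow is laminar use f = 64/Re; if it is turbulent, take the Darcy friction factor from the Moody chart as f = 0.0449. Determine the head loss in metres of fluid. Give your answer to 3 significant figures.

h_f ≈ 3.04 m

Cross-sectional area A = πD²/4 = π(0.014)²/4 = 0.0001539 m²; mean velocity V = Q/A = 0.000261/0.0001539 = 1.695 m/s.
Reynolds number Re = ρVD/μ = 814 · 1.695 · 0.014 / 0.00248 = 7791.
Re > 4000 → turbulent; use the Moody-chart value f = 0.0449.
Darcy-Weisbach: ΔP = f(L/D)(ρV²/2) = 0.0449·(6.47/0.014)·(814·1.695²/2) = 0.0449·462.1·1170 = 2.428e+04 Pa.
Head loss h_f = ΔP/(ρg) = 2.428e+04/(814·9.81) = 3.04 m.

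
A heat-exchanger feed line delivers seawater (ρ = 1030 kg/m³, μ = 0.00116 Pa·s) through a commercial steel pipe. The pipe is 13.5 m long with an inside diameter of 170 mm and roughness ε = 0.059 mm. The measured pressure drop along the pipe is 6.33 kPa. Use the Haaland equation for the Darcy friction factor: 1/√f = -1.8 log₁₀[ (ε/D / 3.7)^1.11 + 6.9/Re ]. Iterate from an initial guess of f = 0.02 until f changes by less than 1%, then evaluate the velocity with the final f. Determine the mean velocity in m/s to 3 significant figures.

Rearranging Darcy-Weisbach: V = √(2·ΔP·D/(f·L·ρ)). With ε/D = 5.9e-05/0.17 = 0.000347, iterate starting from f = 0.02:
  f = 0.02 → V = √(2·6330·0.17/(0.02·13.5·1030)) = 2.782 m/s; Re = ρVD/μ = 4.199e+05; f → 0.0167
  f = 0.0167 → V = 3.044 m/s; Re = 4.595e+05; f → 0.01661
Converged (Δf/f < 1%). With the final f = 0.01661: V = √(2·6330·0.17/(0.01661·13.5·1030)) = 3.053 m/s.

V ≈ 3.05 m/s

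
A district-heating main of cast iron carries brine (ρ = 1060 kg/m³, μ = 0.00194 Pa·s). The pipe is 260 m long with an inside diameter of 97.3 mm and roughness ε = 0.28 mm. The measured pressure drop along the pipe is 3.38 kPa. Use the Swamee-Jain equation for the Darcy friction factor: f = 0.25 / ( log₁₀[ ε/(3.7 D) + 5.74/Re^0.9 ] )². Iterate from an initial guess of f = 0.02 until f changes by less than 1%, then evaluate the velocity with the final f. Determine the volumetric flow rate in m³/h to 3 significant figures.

Rearranging Darcy-Weisbach: V = √(2·ΔP·D/(f·L·ρ)). With ε/D = 0.00028/0.0973 = 0.00288, iterate starting from f = 0.02:
  f = 0.02 → V = √(2·3380·0.0973/(0.02·260·1060)) = 0.3454 m/s; Re = ρVD/μ = 1.837e+04; f → 0.03206
  f = 0.03206 → V = 0.2729 m/s; Re = 1.451e+04; f → 0.03324
  f = 0.03324 → V = 0.268 m/s; Re = 1.425e+04; f → 0.03334
Converged (Δf/f < 1%). With the final f = 0.03334: V = √(2·3380·0.0973/(0.03334·260·1060)) = 0.2676 m/s.
Q = V·A = 0.2676·(π/4·0.0973²) = 0.001989 m³/s = 7.16 m³/h.

Q ≈ 7.16 m³/h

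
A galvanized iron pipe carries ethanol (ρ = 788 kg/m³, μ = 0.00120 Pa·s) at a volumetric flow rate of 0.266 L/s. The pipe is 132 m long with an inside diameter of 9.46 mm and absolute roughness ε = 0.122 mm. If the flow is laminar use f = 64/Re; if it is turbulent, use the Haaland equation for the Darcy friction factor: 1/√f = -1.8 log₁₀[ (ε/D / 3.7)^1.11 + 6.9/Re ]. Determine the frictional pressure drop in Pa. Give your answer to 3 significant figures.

ΔP ≈ 3.42×10^6 Pa

Q = 0.266 L/s = 0.266/1000 = 0.000266 m³/s.
Cross-sectional area A = πD²/4 = π(0.00946)²/4 = 7.029e-05 m²; mean velocity V = Q/A = 0.000266/7.029e-05 = 3.785 m/s.
Reynolds number Re = ρVD/μ = 788 · 3.785 · 0.00946 / 0.0012 = 2.351e+04.
Re > 4000 → turbulent. Relative roughness ε/D = 0.000122/0.00946 = 0.0129. Haaland: 1/√f = -1.8 log₁₀[(0.0129/3.7)^1.11 + 6.9/2.351e+04] = -1.8 log₁₀[0.00187 + 0.000293] = 4.797, so f = 0.04346.
Darcy-Weisbach: ΔP = f(L/D)(ρV²/2) = 0.04346·(132/0.00946)·(788·3.785²/2) = 0.04346·1.395e+04·5643 = 3.422e+06 Pa.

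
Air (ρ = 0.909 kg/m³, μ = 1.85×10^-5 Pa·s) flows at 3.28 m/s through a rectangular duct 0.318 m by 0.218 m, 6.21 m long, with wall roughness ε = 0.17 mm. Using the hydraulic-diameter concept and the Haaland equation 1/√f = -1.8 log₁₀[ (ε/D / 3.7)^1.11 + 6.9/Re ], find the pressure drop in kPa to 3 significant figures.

ΔP ≈ 0.00275 kPa

Hydraulic diameter D_h = 4A/P = 4·(0.318·0.218)/(2·(0.318+0.218)) = 0.2773/1.072 = 0.2587 m.
Re = ρVD_h/μ = 0.909·3.28·0.2587/1.85e-05 = 4.169e+04.
ε/D_h = 0.00017/0.2587 = 0.000657; Haaland gives 1/√f = -1.8 log₁₀[6.87e-05+0.000166] = 6.535, so f = 0.02342.
ΔP = f(L/D_h)(ρV²/2) = 0.02342·6.21/0.2587·4.89 = 2.749 Pa.
ΔP = 0.00275 kPa.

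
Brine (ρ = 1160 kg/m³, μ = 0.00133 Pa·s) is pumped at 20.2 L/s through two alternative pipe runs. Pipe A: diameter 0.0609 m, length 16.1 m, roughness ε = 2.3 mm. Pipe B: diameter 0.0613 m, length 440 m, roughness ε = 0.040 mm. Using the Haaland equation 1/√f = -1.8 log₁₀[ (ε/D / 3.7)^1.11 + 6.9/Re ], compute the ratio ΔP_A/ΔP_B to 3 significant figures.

Pipe A: V = Q/A = 0.0202/0.002913 = 6.935 m/s; Re = 3.683e+05; ε/D = 0.0378; Haaland → f = 0.06326; ΔP_A = f(L/D)(ρV²/2) = 4.665e+05 Pa.
Pipe B: V = Q/A = 0.0202/0.002951 = 6.844 m/s; Re = 3.659e+05; ε/D = 0.000653; Haaland → f = 0.01872; ΔP_B = f(L/D)(ρV²/2) = 3.651e+06 Pa.
ΔP_A/ΔP_B = 4.665e+05/3.651e+06 = 0.128.

ΔP_A/ΔP_B ≈ 0.128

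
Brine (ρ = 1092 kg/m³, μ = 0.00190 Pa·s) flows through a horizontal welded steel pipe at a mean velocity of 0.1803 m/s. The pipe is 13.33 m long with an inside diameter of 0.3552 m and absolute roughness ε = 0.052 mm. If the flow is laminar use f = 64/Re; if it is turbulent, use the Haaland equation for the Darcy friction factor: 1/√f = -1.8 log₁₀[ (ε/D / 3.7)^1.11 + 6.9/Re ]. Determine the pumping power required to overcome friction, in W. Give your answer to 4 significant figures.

P ≈ 0.2686 W

Reynolds number Re = ρVD/μ = 1092 · 0.1803 · 0.3552 / 0.0019 = 3.681e+04.
Re > 4000 → turbulent. Relative roughness ε/D = 5.2e-05/0.3552 = 0.000146. Haaland: 1/√f = -1.8 log₁₀[(0.000146/3.7)^1.11 + 6.9/3.681e+04] = -1.8 log₁₀[1.3e-05 + 0.000187] = 6.656, so f = 0.02257.
Darcy-Weisbach: ΔP = f(L/D)(ρV²/2) = 0.02257·(13.33/0.3552)·(1092·0.1803²/2) = 0.02257·37.53·17.75 = 15.03 Pa.
Q = V·A = 0.1803·0.09909 = 0.01787 m³/s.
Pumping power P = QΔP = 0.01787·15.03 = 0.26859 W = 0.2686 W.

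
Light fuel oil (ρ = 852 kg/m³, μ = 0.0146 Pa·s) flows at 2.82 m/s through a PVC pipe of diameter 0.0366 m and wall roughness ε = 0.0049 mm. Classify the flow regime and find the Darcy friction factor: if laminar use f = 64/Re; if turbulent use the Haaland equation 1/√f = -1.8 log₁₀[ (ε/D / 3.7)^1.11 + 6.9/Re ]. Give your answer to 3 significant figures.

f ≈ 0.0358

Re = ρVD/μ = 852·2.82·0.0366/0.0146 = 6023.
Re > 4000 → turbulent. ε/D = 4.9e-06/0.0366 = 0.000134; Haaland: 1/√f = -1.8 log₁₀[1.17e-05 + 0.00115] = 5.286, so f = 0.03579.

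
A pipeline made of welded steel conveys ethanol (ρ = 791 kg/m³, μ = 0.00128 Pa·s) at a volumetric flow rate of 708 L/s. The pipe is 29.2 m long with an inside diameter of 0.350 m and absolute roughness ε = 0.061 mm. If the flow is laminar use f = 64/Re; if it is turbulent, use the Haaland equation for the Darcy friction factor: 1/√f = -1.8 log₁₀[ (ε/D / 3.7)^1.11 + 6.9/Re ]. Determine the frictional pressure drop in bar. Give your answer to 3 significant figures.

Q = 708 L/s = 708/1000 = 0.708 m³/s.
Cross-sectional area A = πD²/4 = π(0.35)²/4 = 0.09621 m²; mean velocity V = Q/A = 0.708/0.09621 = 7.359 m/s.
Reynolds number Re = ρVD/μ = 791 · 7.359 · 0.35 / 0.00128 = 1.592e+06.
Re > 4000 → turbulent. Relative roughness ε/D = 6.1e-05/0.35 = 0.000174. Haaland: 1/√f = -1.8 log₁₀[(0.000174/3.7)^1.11 + 6.9/1.592e+06] = -1.8 log₁₀[1.57e-05 + 4.34e-06] = 8.455, so f = 0.01399.
Darcy-Weisbach: ΔP = f(L/D)(ρV²/2) = 0.01399·(29.2/0.35)·(791·7.359²/2) = 0.01399·83.43·2.142e+04 = 2.499e+04 Pa.
ΔP = 2.499e+04 Pa = 0.250 bar.

ΔP ≈ 0.250 bar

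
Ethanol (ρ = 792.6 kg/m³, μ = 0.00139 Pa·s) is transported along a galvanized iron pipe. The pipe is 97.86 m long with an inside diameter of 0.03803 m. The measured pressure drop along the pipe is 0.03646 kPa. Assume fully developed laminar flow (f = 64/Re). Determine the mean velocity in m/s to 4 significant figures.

For laminar flow, f = 64/Re with Re = ρVD/μ, so Darcy-Weisbach reduces to ΔP = 32μLV/D². Solving for V: V = ΔP·D²/(32μL) = 36.46·(0.03803)²/(32·0.00139·97.86) = 0.01211 m/s.
Check: Re = ρVD/μ = 792.6·0.01211·0.03803/0.00139 = 262.7 < 2300, so the laminar assumption holds.

V ≈ 0.01211 m/s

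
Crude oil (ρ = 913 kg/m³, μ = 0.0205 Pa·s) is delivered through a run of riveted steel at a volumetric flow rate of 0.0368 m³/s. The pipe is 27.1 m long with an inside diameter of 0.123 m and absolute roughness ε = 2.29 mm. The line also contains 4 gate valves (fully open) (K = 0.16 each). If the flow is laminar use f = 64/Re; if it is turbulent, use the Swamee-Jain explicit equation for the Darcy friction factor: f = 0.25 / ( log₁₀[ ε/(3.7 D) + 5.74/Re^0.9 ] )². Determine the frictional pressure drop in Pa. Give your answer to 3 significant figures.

Cross-sectional area A = πD²/4 = π(0.123)²/4 = 0.01188 m²; mean velocity V = Q/A = 0.0368/0.01188 = 3.097 m/s.
Reynolds number Re = ρVD/μ = 913 · 3.097 · 0.123 / 0.0205 = 1.697e+04.
Re > 4000 → turbulent. Relative roughness ε/D = 0.00229/0.123 = 0.0186. Swamee-Jain: f = 0.25/(log₁₀[0.0186/3.7 + 5.74/1.697e+04^0.9])² = 0.25/(log₁₀[0.00503 + 0.000896])² = 0.25/(-2.227)² = 0.0504.
Total minor-loss coefficient ΣK = 4·0.16 = 0.64.
ΔP = [f·L/D + ΣK]·(ρV²/2) = [0.0504·27.1/0.123 + 0.64]·(913·3.097²/2) = [11.11 + 0.64]·4379 = 5.143e+04 Pa.

ΔP ≈ 51400 Pa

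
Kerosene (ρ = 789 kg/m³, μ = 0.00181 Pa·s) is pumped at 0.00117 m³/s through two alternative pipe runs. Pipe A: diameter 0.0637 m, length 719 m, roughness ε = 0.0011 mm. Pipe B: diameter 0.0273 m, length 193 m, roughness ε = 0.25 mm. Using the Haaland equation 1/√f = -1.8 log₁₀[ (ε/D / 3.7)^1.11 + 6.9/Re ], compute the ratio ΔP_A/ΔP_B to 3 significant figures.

ΔP_A/ΔP_B ≈ 0.0422

Pipe A: V = Q/A = 0.00117/0.003187 = 0.3671 m/s; Re = 1.019e+04; ε/D = 1.73e-05; Haaland → f = 0.03074; ΔP_A = f(L/D)(ρV²/2) = 1.845e+04 Pa.
Pipe B: V = Q/A = 0.00117/0.0005853 = 1.999 m/s; Re = 2.379e+04; ε/D = 0.00916; Haaland → f = 0.03925; ΔP_B = f(L/D)(ρV²/2) = 4.373e+05 Pa.
ΔP_A/ΔP_B = 1.845e+04/4.373e+05 = 0.0422.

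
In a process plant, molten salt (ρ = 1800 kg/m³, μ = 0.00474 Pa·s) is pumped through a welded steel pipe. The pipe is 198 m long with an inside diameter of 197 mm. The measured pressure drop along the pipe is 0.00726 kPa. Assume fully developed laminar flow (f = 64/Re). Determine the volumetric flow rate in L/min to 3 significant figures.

For laminar flow, f = 64/Re with Re = ρVD/μ, so Darcy-Weisbach reduces to ΔP = 32μLV/D². Solving for V: V = ΔP·D²/(32μL) = 7.26·(0.197)²/(32·0.00474·198) = 0.009382 m/s.
Check: Re = ρVD/μ = 1800·0.009382·0.197/0.00474 = 701.8 < 2300, so the laminar assumption holds.
Q = V·A = 0.009382·(π/4·0.197²) = 0.000286 m³/s = 17.2 L/min.

Q ≈ 17.2 L/min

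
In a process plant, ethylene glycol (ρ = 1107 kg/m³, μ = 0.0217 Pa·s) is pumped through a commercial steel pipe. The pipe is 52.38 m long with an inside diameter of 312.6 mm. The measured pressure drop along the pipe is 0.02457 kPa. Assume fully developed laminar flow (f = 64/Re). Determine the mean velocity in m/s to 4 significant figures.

V ≈ 0.06601 m/s

For laminar flow, f = 64/Re with Re = ρVD/μ, so Darcy-Weisbach reduces to ΔP = 32μLV/D². Solving for V: V = ΔP·D²/(32μL) = 24.57·(0.3126)²/(32·0.0217·52.38) = 0.06601 m/s.
Check: Re = ρVD/μ = 1107·0.06601·0.3126/0.0217 = 1053 < 2300, so the laminar assumption holds.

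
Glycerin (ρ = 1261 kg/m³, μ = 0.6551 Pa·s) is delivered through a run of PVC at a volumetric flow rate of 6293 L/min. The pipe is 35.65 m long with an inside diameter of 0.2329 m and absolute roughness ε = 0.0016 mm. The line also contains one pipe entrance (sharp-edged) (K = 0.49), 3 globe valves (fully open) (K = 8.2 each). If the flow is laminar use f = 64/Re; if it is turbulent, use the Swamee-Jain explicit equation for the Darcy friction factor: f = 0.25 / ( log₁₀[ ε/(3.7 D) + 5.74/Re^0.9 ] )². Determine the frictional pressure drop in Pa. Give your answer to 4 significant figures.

Q = 6293 L/min = 6293/60000 = 0.1049 m³/s.
Cross-sectional area A = πD²/4 = π(0.2329)²/4 = 0.0426 m²; mean velocity V = Q/A = 0.1049/0.0426 = 2.462 m/s.
Reynolds number Re = ρVD/μ = 1261 · 2.462 · 0.2329 / 0.655 = 1104.
Re < 2300 → laminar flow, so f = 64/Re = 64/1104 = 0.05799 (the turbulent correlation is not needed).
Total minor-loss coefficient ΣK = 1·0.49 + 3·8.2 = 25.1.
ΔP = [f·L/D + ΣK]·(ρV²/2) = [0.05799·35.65/0.2329 + 25.1]·(1261·2.462²/2) = [8.876 + 25.1]·3822 = 1.298e+05 Pa.

ΔP ≈ 129800 Pa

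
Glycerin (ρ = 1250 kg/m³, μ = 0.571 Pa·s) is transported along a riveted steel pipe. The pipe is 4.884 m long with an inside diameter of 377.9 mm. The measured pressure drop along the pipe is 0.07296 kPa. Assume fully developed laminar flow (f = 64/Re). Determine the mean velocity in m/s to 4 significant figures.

V ≈ 0.1168 m/s

For laminar flow, f = 64/Re with Re = ρVD/μ, so Darcy-Weisbach reduces to ΔP = 32μLV/D². Solving for V: V = ΔP·D²/(32μL) = 72.96·(0.3779)²/(32·0.571·4.884) = 0.1168 m/s.
Check: Re = ρVD/μ = 1250·0.1168·0.3779/0.571 = 96.59 < 2300, so the laminar assumption holds.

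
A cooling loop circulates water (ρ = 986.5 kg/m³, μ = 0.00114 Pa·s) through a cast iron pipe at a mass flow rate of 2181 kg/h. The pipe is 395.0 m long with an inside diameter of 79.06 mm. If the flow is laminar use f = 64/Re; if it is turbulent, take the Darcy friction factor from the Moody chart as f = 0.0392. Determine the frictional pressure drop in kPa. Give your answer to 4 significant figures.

ṁ = 2181 kg/h = 2181/3600 = 0.6058 kg/s.
A = πD²/4 = π(0.07906)²/4 = 0.004909 m²; mean velocity V = ṁ/(ρA) = 0.6058/(986.5 · 0.004909) = 0.1251 m/s.
Reynolds number Re = ρVD/μ = 986.5 · 0.1251 · 0.07906 / 0.00114 = 8559.
Re > 4000 → turbulent; use the Moody-chart value f = 0.0392.
Darcy-Weisbach: ΔP = f(L/D)(ρV²/2) = 0.0392·(395/0.07906)·(986.5·0.1251²/2) = 0.0392·4996·7.719 = 1512 Pa.
ΔP = 1512 Pa = 1.512 kPa.

ΔP ≈ 1.512 kPa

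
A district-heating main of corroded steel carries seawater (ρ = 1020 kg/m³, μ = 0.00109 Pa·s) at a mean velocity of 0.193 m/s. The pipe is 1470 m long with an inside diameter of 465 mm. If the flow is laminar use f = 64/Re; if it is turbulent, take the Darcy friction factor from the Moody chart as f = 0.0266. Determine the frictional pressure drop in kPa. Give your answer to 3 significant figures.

Reynolds number Re = ρVD/μ = 1020 · 0.193 · 0.465 / 0.00109 = 8.398e+04.
Re > 4000 → turbulent; use the Moody-chart value f = 0.0266.
Darcy-Weisbach: ΔP = f(L/D)(ρV²/2) = 0.0266·(1470/0.465)·(1020·0.193²/2) = 0.0266·3161·19 = 1597 Pa.
ΔP = 1597 Pa = 1.60 kPa.

ΔP ≈ 1.60 kPa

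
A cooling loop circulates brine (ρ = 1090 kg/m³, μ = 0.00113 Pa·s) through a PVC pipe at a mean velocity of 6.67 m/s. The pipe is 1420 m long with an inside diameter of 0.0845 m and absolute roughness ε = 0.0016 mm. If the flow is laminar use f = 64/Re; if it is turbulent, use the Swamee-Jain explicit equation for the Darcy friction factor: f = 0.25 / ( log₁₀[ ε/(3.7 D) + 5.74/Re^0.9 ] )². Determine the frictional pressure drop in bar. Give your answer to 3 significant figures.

Reynolds number Re = ρVD/μ = 1090 · 6.67 · 0.0845 / 0.00113 = 5.437e+05.
Re > 4000 → turbulent. Relative roughness ε/D = 1.6e-06/0.0845 = 1.89e-05. Swamee-Jain: f = 0.25/(log₁₀[1.89e-05/3.7 + 5.74/5.437e+05^0.9])² = 0.25/(log₁₀[5.12e-06 + 3.95e-05])² = 0.25/(-4.35)² = 0.01321.
Darcy-Weisbach: ΔP = f(L/D)(ρV²/2) = 0.01321·(1420/0.0845)·(1090·6.67²/2) = 0.01321·1.68e+04·2.425e+04 = 5.383e+06 Pa.
ΔP = 5.383e+06 Pa = 53.8 bar.

ΔP ≈ 53.8 bar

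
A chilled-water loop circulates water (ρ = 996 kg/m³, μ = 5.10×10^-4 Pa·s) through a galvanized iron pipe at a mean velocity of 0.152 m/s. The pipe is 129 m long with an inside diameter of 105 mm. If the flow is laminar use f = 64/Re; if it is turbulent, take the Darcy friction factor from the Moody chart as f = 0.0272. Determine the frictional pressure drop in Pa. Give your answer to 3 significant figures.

ΔP ≈ 384 Pa

Reynolds number Re = ρVD/μ = 996 · 0.152 · 0.105 / 0.00051 = 3.117e+04.
Re > 4000 → turbulent; use the Moody-chart value f = 0.0272.
Darcy-Weisbach: ΔP = f(L/D)(ρV²/2) = 0.0272·(129/0.105)·(996·0.152²/2) = 0.0272·1229·11.51 = 384.5 Pa.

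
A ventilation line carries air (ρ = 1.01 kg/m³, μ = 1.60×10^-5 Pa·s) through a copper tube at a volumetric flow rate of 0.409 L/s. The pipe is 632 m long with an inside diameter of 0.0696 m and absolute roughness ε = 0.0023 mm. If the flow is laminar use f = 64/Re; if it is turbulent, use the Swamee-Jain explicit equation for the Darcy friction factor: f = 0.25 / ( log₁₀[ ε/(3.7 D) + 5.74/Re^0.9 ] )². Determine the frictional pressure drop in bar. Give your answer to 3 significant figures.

Q = 0.409 L/s = 0.409/1000 = 0.000409 m³/s.
Cross-sectional area A = πD²/4 = π(0.0696)²/4 = 0.003805 m²; mean velocity V = Q/A = 0.000409/0.003805 = 0.1075 m/s.
Reynolds number Re = ρVD/μ = 1.01 · 0.1075 · 0.0696 / 1.6e-05 = 472.3.
Re < 2300 → laminar flow, so f = 64/Re = 64/472.3 = 0.1355 (the turbulent correlation is not needed).
Darcy-Weisbach: ΔP = f(L/D)(ρV²/2) = 0.1355·(632/0.0696)·(1.01·0.1075²/2) = 0.1355·9080·0.005836 = 7.181 Pa.
ΔP = 7.181 Pa = 7.18×10^-5 bar.

ΔP ≈ 7.18×10^-5 bar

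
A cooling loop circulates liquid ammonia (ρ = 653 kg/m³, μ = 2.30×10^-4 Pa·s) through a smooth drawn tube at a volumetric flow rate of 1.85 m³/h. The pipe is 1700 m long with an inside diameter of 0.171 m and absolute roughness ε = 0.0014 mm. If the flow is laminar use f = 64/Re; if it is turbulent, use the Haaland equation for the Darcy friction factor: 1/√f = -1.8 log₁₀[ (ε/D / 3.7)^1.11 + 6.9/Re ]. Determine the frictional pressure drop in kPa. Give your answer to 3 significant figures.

ΔP ≈ 0.0491 kPa

Q = 1.85 m³/h = 1.85/3600 = 0.0005139 m³/s.
Cross-sectional area A = πD²/4 = π(0.171)²/4 = 0.02297 m²; mean velocity V = Q/A = 0.0005139/0.02297 = 0.02238 m/s.
Reynolds number Re = ρVD/μ = 653 · 0.02238 · 0.171 / 0.00023 = 1.086e+04.
Re > 4000 → turbulent. Relative roughness ε/D = 1.4e-06/0.171 = 8.19e-06. Haaland: 1/√f = -1.8 log₁₀[(8.19e-06/3.7)^1.11 + 6.9/1.086e+04] = -1.8 log₁₀[5.28e-07 + 0.000635] = 5.754, so f = 0.0302.
Darcy-Weisbach: ΔP = f(L/D)(ρV²/2) = 0.0302·(1700/0.171)·(653·0.02238²/2) = 0.0302·9942·0.1635 = 49.08 Pa.
ΔP = 49.08 Pa = 0.0491 kPa.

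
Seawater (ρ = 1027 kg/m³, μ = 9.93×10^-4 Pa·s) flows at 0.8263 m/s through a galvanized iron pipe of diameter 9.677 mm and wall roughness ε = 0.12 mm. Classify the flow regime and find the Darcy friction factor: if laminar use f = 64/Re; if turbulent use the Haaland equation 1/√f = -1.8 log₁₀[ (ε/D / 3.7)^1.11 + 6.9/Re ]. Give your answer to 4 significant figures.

f ≈ 0.04634

Re = ρVD/μ = 1027·0.8263·0.009677/0.000993 = 8270.
Re > 4000 → turbulent. ε/D = 0.00012/0.009677 = 0.0124; Haaland: 1/√f = -1.8 log₁₀[0.00179 + 0.000834] = 4.646, so f = 0.04634.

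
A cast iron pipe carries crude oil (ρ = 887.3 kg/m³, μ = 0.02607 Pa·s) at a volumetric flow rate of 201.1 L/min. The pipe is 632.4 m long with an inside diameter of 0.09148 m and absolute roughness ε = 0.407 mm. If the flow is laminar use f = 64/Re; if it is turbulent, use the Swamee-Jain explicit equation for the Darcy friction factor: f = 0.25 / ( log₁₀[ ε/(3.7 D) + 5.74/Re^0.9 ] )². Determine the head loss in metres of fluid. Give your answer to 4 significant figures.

h_f ≈ 3.693 m

Q = 201.1 L/min = 201.1/60000 = 0.003352 m³/s.
Cross-sectional area A = πD²/4 = π(0.09148)²/4 = 0.006573 m²; mean velocity V = Q/A = 0.003352/0.006573 = 0.5099 m/s.
Reynolds number Re = ρVD/μ = 887.3 · 0.5099 · 0.09148 / 0.0261 = 1588.
Re < 2300 → laminar flow, so f = 64/Re = 64/1588 = 0.04031 (the turbulent correlation is not needed).
Darcy-Weisbach: ΔP = f(L/D)(ρV²/2) = 0.04031·(632.4/0.09148)·(887.3·0.5099²/2) = 0.04031·6913·115.4 = 3.215e+04 Pa.
Head loss h_f = ΔP/(ρg) = 3.215e+04/(887.3·9.81) = 3.693 m.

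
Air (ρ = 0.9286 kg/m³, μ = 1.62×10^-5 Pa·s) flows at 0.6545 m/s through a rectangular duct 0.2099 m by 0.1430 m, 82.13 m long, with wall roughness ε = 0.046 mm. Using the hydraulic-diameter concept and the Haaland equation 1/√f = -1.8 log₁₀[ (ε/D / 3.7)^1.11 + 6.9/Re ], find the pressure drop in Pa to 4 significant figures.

ΔP ≈ 3.392 Pa

Hydraulic diameter D_h = 4A/P = 4·(0.2099·0.143)/(2·(0.2099+0.143)) = 0.1201/0.7058 = 0.1701 m.
Re = ρVD_h/μ = 0.9286·0.6545·0.1701/1.62e-05 = 6382.
ε/D_h = 4.6e-05/0.1701 = 0.00027; Haaland gives 1/√f = -1.8 log₁₀[2.56e-05+0.00108] = 5.321, so f = 0.03532.
ΔP = f(L/D_h)(ρV²/2) = 0.03532·82.13/0.1701·0.1989 = 3.392 Pa.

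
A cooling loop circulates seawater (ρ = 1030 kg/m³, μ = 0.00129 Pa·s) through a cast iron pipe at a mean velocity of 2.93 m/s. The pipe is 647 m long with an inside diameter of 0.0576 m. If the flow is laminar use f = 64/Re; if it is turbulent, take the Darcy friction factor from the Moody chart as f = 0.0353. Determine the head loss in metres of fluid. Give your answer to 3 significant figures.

h_f ≈ 173 m

Reynolds number Re = ρVD/μ = 1030 · 2.93 · 0.0576 / 0.00129 = 1.348e+05.
Re > 4000 → turbulent; use the Moody-chart value f = 0.0353.
Darcy-Weisbach: ΔP = f(L/D)(ρV²/2) = 0.0353·(647/0.0576)·(1030·2.93²/2) = 0.0353·1.123e+04·4421 = 1.753e+06 Pa.
Head loss h_f = ΔP/(ρg) = 1.753e+06/(1030·9.81) = 173 m.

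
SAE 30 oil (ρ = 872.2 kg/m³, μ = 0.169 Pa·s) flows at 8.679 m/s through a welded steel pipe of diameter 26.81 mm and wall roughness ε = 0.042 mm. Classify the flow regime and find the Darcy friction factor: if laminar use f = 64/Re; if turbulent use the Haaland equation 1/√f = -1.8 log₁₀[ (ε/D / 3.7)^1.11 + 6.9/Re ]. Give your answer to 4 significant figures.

Re = ρVD/μ = 872.2·8.679·0.02681/0.169 = 1201.
Re < 2300 → laminar, so f = 64/Re = 0.05329 (roughness is irrelevant in laminar flow).

f ≈ 0.05329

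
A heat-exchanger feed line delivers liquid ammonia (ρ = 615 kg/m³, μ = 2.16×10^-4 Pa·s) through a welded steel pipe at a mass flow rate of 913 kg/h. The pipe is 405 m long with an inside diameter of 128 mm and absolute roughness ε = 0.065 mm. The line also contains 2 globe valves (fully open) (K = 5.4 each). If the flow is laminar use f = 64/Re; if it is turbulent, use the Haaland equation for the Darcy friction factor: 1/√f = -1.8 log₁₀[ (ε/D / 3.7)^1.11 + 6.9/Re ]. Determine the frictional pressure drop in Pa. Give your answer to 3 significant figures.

ṁ = 913 kg/h = 913/3600 = 0.2536 kg/s.
A = πD²/4 = π(0.128)²/4 = 0.01287 m²; mean velocity V = ṁ/(ρA) = 0.2536/(615 · 0.01287) = 0.03205 m/s.
Reynolds number Re = ρVD/μ = 615 · 0.03205 · 0.128 / 0.000216 = 1.168e+04.
Re > 4000 → turbulent. Relative roughness ε/D = 6.5e-05/0.128 = 0.000508. Haaland: 1/√f = -1.8 log₁₀[(0.000508/3.7)^1.11 + 6.9/1.168e+04] = -1.8 log₁₀[5.16e-05 + 0.000591] = 5.746, so f = 0.03029.
Total minor-loss coefficient ΣK = 2·5.4 = 10.8.
ΔP = [f·L/D + ΣK]·(ρV²/2) = [0.03029·405/0.128 + 10.8]·(615·0.03205²/2) = [95.83 + 10.8]·0.3158 = 33.67 Pa.

ΔP ≈ 33.7 Pa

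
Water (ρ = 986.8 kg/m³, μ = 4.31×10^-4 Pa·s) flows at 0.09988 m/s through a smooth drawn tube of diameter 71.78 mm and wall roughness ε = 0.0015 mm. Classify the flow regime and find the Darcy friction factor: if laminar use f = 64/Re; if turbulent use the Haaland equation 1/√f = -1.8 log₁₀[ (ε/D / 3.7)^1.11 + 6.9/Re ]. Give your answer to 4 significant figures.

f ≈ 0.02710

Re = ρVD/μ = 986.8·0.09988·0.07178/0.000431 = 1.641e+04.
Re > 4000 → turbulent. ε/D = 1.5e-06/0.07178 = 2.09e-05; Haaland: 1/√f = -1.8 log₁₀[1.49e-06 + 0.00042] = 6.075, so f = 0.0271.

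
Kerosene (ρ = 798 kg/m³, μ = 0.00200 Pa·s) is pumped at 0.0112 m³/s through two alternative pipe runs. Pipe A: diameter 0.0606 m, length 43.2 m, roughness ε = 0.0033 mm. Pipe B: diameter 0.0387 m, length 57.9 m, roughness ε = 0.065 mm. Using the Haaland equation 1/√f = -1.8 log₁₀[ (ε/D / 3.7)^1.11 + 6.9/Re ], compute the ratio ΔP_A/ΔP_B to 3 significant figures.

Pipe A: V = Q/A = 0.0112/0.002884 = 3.883 m/s; Re = 9.389e+04; ε/D = 5.45e-05; Haaland → f = 0.01828; ΔP_A = f(L/D)(ρV²/2) = 7.841e+04 Pa.
Pipe B: V = Q/A = 0.0112/0.001176 = 9.522 m/s; Re = 1.47e+05; ε/D = 0.00168; Haaland → f = 0.02359; ΔP_B = f(L/D)(ρV²/2) = 1.277e+06 Pa.
ΔP_A/ΔP_B = 7.841e+04/1.277e+06 = 0.0614.

ΔP_A/ΔP_B ≈ 0.0614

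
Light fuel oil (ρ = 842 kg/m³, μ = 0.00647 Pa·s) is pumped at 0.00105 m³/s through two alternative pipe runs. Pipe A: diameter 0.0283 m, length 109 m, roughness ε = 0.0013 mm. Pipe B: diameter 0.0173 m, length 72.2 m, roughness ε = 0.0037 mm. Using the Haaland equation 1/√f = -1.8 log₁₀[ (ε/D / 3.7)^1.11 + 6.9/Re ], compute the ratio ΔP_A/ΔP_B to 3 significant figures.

ΔP_A/ΔP_B ≈ 0.147

Pipe A: V = Q/A = 0.00105/0.000629 = 1.669 m/s; Re = 6148; ε/D = 4.59e-05; Haaland → f = 0.0355; ΔP_A = f(L/D)(ρV²/2) = 1.604e+05 Pa.
Pipe B: V = Q/A = 0.00105/0.0002351 = 4.467 m/s; Re = 1.006e+04; ε/D = 0.000214; Haaland → f = 0.03108; ΔP_B = f(L/D)(ρV²/2) = 1.09e+06 Pa.
ΔP_A/ΔP_B = 1.604e+05/1.09e+06 = 0.147.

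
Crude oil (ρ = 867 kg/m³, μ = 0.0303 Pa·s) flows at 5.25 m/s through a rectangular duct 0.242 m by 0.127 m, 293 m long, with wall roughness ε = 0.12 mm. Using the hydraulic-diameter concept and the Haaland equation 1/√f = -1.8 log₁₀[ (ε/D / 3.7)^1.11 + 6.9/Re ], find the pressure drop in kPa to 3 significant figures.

ΔP ≈ 544 kPa

Hydraulic diameter D_h = 4A/P = 4·(0.242·0.127)/(2·(0.242+0.127)) = 0.1229/0.738 = 0.1666 m.
Re = ρVD_h/μ = 867·5.25·0.1666/0.0303 = 2.502e+04.
ε/D_h = 0.00012/0.1666 = 0.00072; Haaland gives 1/√f = -1.8 log₁₀[7.61e-05+0.000276] = 6.217, so f = 0.02588.
ΔP = f(L/D_h)(ρV²/2) = 0.02588·293/0.1666·1.195e+04 = 5.438e+05 Pa.
ΔP = 544 kPa.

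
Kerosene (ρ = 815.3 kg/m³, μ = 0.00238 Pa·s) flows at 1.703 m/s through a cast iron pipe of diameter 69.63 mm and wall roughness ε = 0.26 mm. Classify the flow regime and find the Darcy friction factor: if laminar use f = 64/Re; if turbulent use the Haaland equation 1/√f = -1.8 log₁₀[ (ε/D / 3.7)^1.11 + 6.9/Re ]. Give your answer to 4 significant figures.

Re = ρVD/μ = 815.3·1.703·0.06963/0.00238 = 4.062e+04.
Re > 4000 → turbulent. ε/D = 0.00026/0.06963 = 0.00373; Haaland: 1/√f = -1.8 log₁₀[0.000473 + 0.00017] = 5.746, so f = 0.03029.

f ≈ 0.03029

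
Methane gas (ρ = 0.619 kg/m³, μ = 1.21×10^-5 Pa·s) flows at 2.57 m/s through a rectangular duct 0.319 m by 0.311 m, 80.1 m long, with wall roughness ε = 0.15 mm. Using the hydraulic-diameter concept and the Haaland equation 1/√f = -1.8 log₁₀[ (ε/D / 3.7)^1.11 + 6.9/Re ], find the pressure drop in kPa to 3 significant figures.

ΔP ≈ 0.0119 kPa

Hydraulic diameter D_h = 4A/P = 4·(0.319·0.311)/(2·(0.319+0.311)) = 0.3968/1.26 = 0.3149 m.
Re = ρVD_h/μ = 0.619·2.57·0.3149/1.21e-05 = 4.141e+04.
ε/D_h = 0.00015/0.3149 = 0.000476; Haaland gives 1/√f = -1.8 log₁₀[4.81e-05+0.000167] = 6.603, so f = 0.02294.
ΔP = f(L/D_h)(ρV²/2) = 0.02294·80.1/0.3149·2.044 = 11.93 Pa.
ΔP = 0.0119 kPa.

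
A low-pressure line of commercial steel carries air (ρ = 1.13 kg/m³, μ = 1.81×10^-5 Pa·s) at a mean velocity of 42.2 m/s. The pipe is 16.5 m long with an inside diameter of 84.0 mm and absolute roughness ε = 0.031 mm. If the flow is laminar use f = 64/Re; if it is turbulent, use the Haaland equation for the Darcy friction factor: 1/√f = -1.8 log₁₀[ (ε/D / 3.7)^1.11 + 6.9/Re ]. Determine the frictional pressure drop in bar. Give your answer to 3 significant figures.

Reynolds number Re = ρVD/μ = 1.13 · 42.2 · 0.084 / 1.81e-05 = 2.213e+05.
Re > 4000 → turbulent. Relative roughness ε/D = 3.1e-05/0.084 = 0.000369. Haaland: 1/√f = -1.8 log₁₀[(0.000369/3.7)^1.11 + 6.9/2.213e+05] = -1.8 log₁₀[3.62e-05 + 3.12e-05] = 7.509, so f = 0.01774.
Darcy-Weisbach: ΔP = f(L/D)(ρV²/2) = 0.01774·(16.5/0.084)·(1.13·42.2²/2) = 0.01774·196.4·1006 = 3506 Pa.
ΔP = 3506 Pa = 0.0351 bar.

ΔP ≈ 0.0351 bar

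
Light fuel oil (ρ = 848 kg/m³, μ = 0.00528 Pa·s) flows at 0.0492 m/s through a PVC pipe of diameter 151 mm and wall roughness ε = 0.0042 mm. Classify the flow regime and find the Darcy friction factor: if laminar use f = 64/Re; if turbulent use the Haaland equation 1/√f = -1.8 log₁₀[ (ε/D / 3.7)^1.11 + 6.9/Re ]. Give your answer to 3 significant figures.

Re = ρVD/μ = 848·0.0492·0.151/0.00528 = 1193.
Re < 2300 → laminar, so f = 64/Re = 0.05364 (roughness is irrelevant in laminar flow).

f ≈ 0.0536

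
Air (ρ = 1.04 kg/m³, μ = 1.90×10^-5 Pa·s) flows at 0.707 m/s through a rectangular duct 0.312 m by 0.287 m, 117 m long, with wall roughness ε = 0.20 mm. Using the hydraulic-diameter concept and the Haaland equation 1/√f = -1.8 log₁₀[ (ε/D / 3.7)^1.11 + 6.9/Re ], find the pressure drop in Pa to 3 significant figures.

Hydraulic diameter D_h = 4A/P = 4·(0.312·0.287)/(2·(0.312+0.287)) = 0.3582/1.198 = 0.299 m.
Re = ρVD_h/μ = 1.04·0.707·0.299/1.9e-05 = 1.157e+04.
ε/D_h = 0.0002/0.299 = 0.000669; Haaland gives 1/√f = -1.8 log₁₀[7.01e-05+0.000596] = 5.717, so f = 0.03059.
ΔP = f(L/D_h)(ρV²/2) = 0.03059·117/0.299·0.2599 = 3.112 Pa.

ΔP ≈ 3.11 Pa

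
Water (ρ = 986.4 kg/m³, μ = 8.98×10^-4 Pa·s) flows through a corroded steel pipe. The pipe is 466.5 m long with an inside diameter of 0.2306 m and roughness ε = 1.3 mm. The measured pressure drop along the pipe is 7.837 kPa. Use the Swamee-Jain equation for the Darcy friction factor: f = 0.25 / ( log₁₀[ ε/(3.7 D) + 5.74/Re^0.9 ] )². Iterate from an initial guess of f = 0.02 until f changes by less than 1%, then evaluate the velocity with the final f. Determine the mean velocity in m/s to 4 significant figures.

Rearranging Darcy-Weisbach: V = √(2·ΔP·D/(f·L·ρ)). With ε/D = 0.0013/0.2306 = 0.00564, iterate starting from f = 0.02:
  f = 0.02 → V = √(2·7837·0.2306/(0.02·466.5·986.4)) = 0.6267 m/s; Re = ρVD/μ = 1.587e+05; f → 0.03225
  f = 0.03225 → V = 0.4935 m/s; Re = 1.25e+05; f → 0.03242
Converged (Δf/f < 1%). With the final f = 0.03242: V = √(2·7837·0.2306/(0.03242·466.5·986.4)) = 0.4922 m/s.

V ≈ 0.4922 m/s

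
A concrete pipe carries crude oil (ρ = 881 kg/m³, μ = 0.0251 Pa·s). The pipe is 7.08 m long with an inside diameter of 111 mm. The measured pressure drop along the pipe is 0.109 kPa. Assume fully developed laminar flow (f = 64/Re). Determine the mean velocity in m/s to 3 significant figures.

V ≈ 0.236 m/s

For laminar flow, f = 64/Re with Re = ρVD/μ, so Darcy-Weisbach reduces to ΔP = 32μLV/D². Solving for V: V = ΔP·D²/(32μL) = 109·(0.111)²/(32·0.0251·7.08) = 0.2362 m/s.
Check: Re = ρVD/μ = 881·0.2362·0.111/0.0251 = 920.1 < 2300, so the laminar assumption holds.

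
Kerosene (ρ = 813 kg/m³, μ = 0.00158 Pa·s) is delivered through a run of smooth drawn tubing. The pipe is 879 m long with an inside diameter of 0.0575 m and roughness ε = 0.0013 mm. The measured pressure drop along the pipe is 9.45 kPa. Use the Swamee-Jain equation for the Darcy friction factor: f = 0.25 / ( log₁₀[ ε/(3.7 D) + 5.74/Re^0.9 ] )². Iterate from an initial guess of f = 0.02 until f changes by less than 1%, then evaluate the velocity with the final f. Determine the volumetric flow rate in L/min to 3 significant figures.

Rearranging Darcy-Weisbach: V = √(2·ΔP·D/(f·L·ρ)). With ε/D = 1.3e-06/0.0575 = 2.26e-05, iterate starting from f = 0.02:
  f = 0.02 → V = √(2·9450·0.0575/(0.02·879·813)) = 0.2757 m/s; Re = ρVD/μ = 8159; f → 0.03282
  f = 0.03282 → V = 0.2153 m/s; Re = 6369; f → 0.03524
  f = 0.03524 → V = 0.2077 m/s; Re = 6146; f → 0.03561
  f = 0.03561 → V = 0.2067 m/s; Re = 6114; f → 0.03566
Converged (Δf/f < 1%). With the final f = 0.03566: V = √(2·9450·0.0575/(0.03566·879·813)) = 0.2065 m/s.
Q = V·A = 0.2065·(π/4·0.0575²) = 0.0005362 m³/s = 32.2 L/min.

Q ≈ 32.2 L/min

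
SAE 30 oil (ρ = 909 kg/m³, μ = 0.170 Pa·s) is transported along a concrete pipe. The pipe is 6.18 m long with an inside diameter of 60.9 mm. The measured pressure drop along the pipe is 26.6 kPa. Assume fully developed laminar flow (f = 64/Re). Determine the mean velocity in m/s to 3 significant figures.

V ≈ 2.93 m/s

For laminar flow, f = 64/Re with Re = ρVD/μ, so Darcy-Weisbach reduces to ΔP = 32μLV/D². Solving for V: V = ΔP·D²/(32μL) = 2.66e+04·(0.0609)²/(32·0.17·6.18) = 2.934 m/s.
Check: Re = ρVD/μ = 909·2.934·0.0609/0.17 = 955.6 < 2300, so the laminar assumption holds.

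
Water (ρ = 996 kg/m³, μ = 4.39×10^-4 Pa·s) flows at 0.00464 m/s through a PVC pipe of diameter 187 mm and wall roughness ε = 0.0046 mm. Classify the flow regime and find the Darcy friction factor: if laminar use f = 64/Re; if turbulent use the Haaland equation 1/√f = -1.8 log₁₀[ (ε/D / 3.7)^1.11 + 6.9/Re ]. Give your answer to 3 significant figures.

Re = ρVD/μ = 996·0.00464·0.187/0.000439 = 1969.
Re < 2300 → laminar, so f = 64/Re = 0.03251 (roughness is irrelevant in laminar flow).

f ≈ 0.0325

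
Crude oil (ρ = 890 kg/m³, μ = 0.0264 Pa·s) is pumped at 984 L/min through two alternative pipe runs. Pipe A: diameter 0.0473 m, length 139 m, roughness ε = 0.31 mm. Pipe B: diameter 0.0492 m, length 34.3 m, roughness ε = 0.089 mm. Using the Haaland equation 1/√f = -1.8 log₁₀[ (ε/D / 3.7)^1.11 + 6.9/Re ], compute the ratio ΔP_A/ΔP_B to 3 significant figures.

ΔP_A/ΔP_B ≈ 5.97

Pipe A: V = Q/A = 0.0164/0.001757 = 9.333 m/s; Re = 1.488e+04; ε/D = 0.00655; Haaland → f = 0.03745; ΔP_A = f(L/D)(ρV²/2) = 4.266e+06 Pa.
Pipe B: V = Q/A = 0.0164/0.001901 = 8.626 m/s; Re = 1.431e+04; ε/D = 0.00181; Haaland → f = 0.03093; ΔP_B = f(L/D)(ρV²/2) = 7.14e+05 Pa.
ΔP_A/ΔP_B = 4.266e+06/7.14e+05 = 5.97.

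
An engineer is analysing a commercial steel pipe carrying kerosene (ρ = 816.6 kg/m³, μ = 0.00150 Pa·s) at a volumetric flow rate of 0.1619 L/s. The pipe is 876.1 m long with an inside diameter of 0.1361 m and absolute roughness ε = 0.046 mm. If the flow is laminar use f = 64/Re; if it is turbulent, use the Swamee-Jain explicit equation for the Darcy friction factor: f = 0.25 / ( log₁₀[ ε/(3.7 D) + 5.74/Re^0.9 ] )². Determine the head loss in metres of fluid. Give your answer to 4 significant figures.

h_f ≈ 0.003154 m

Q = 0.1619 L/s = 0.1619/1000 = 0.0001619 m³/s.
Cross-sectional area A = πD²/4 = π(0.1361)²/4 = 0.01455 m²; mean velocity V = Q/A = 0.0001619/0.01455 = 0.01113 m/s.
Reynolds number Re = ρVD/μ = 816.6 · 0.01113 · 0.1361 / 0.0015 = 824.5.
Re < 2300 → laminar flow, so f = 64/Re = 64/824.5 = 0.07762 (the turbulent correlation is not needed).
Darcy-Weisbach: ΔP = f(L/D)(ρV²/2) = 0.07762·(876.1/0.1361)·(816.6·0.01113²/2) = 0.07762·6437·0.05057 = 25.27 Pa.
Head loss h_f = ΔP/(ρg) = 25.27/(816.6·9.81) = 0.003154 m.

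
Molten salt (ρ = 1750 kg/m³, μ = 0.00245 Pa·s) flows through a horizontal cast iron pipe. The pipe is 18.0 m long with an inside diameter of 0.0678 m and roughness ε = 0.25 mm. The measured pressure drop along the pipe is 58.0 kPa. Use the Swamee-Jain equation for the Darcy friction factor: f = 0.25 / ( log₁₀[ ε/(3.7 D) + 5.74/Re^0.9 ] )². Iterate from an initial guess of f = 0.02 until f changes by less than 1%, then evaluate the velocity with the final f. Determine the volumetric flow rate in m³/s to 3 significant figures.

Rearranging Darcy-Weisbach: V = √(2·ΔP·D/(f·L·ρ)). With ε/D = 0.00025/0.0678 = 0.00369, iterate starting from f = 0.02:
  f = 0.02 → V = √(2·5.8e+04·0.0678/(0.02·18·1750)) = 3.533 m/s; Re = ρVD/μ = 1.711e+05; f → 0.02863
  f = 0.02863 → V = 2.953 m/s; Re = 1.43e+05; f → 0.02877
Converged (Δf/f < 1%). With the final f = 0.02877: V = √(2·5.8e+04·0.0678/(0.02877·18·1750)) = 2.946 m/s.
Q = V·A = 2.946·(π/4·0.0678²) = 0.01064 m³/s = 0.0106 m³/s.

Q ≈ 0.0106 m³/s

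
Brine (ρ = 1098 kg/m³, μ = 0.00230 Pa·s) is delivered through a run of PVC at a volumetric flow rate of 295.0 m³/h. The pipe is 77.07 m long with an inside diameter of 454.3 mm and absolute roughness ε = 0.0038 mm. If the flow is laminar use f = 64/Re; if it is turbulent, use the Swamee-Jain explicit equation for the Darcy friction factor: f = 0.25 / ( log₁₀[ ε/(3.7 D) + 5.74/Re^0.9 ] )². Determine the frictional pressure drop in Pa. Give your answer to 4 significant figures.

ΔP ≈ 418.4 Pa

Q = 295.0 m³/h = 295.0/3600 = 0.08194 m³/s.
Cross-sectional area A = πD²/4 = π(0.4543)²/4 = 0.1621 m²; mean velocity V = Q/A = 0.08194/0.1621 = 0.5055 m/s.
Reynolds number Re = ρVD/μ = 1098 · 0.5055 · 0.4543 / 0.0023 = 1.096e+05.
Re > 4000 → turbulent. Relative roughness ε/D = 3.8e-06/0.4543 = 8.36e-06. Swamee-Jain: f = 0.25/(log₁₀[8.36e-06/3.7 + 5.74/1.096e+05^0.9])² = 0.25/(log₁₀[2.26e-06 + 0.000167])² = 0.25/(-3.771)² = 0.01758.
Darcy-Weisbach: ΔP = f(L/D)(ρV²/2) = 0.01758·(77.07/0.4543)·(1098·0.5055²/2) = 0.01758·169.6·140.3 = 418.4 Pa.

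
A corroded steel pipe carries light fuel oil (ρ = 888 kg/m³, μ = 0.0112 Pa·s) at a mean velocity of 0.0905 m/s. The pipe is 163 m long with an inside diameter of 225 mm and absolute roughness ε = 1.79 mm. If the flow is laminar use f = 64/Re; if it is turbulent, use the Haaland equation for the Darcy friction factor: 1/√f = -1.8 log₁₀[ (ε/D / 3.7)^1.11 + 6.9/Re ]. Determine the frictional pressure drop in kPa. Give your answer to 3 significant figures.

Reynolds number Re = ρVD/μ = 888 · 0.0905 · 0.225 / 0.0112 = 1614.
Re < 2300 → laminar flow, so f = 64/Re = 64/1614 = 0.03964 (the turbulent correlation is not needed).
Darcy-Weisbach: ΔP = f(L/D)(ρV²/2) = 0.03964·(163/0.225)·(888·0.0905²/2) = 0.03964·724.4·3.636 = 104.4 Pa.
ΔP = 104.4 Pa = 0.104 kPa.

ΔP ≈ 0.104 kPa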